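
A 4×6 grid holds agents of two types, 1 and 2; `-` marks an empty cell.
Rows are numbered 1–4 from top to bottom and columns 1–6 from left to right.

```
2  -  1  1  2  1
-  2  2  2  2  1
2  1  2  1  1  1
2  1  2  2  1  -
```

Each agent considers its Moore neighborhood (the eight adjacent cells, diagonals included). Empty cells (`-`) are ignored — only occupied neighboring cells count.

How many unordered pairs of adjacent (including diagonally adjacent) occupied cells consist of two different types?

Scan each occupied cell's neighbors to the right and below (and the two forward diagonals) so each pair is counted once.
Row 1: 2(1,1)–2(2,2)= 1(1,3)–1(1,4)= 1(1,3)–2(2,3)≠ 1(1,3)–2(2,4)≠ 1(1,3)–2(2,2)≠ 1(1,4)–2(1,5)≠ 1(1,4)–2(2,4)≠ 1(1,4)–2(2,5)≠ 1(1,4)–2(2,3)≠ 2(1,5)–1(1,6)≠ 2(1,5)–2(2,5)= 2(1,5)–1(2,6)≠ 2(1,5)–2(2,4)= 1(1,6)–1(2,6)= 1(1,6)–2(2,5)≠  → 10/15 unlike.
Row 2: 2(2,2)–2(2,3)= 2(2,2)–1(3,2)≠ 2(2,2)–2(3,3)= 2(2,2)–2(3,1)= 2(2,3)–2(2,4)= 2(2,3)–2(3,3)= 2(2,3)–1(3,4)≠ 2(2,3)–1(3,2)≠ 2(2,4)–2(2,5)= 2(2,4)–1(3,4)≠ 2(2,4)–1(3,5)≠ 2(2,4)–2(3,3)= 2(2,5)–1(2,6)≠ 2(2,5)–1(3,5)≠ 2(2,5)–1(3,6)≠ 2(2,5)–1(3,4)≠ 1(2,6)–1(3,6)= 1(2,6)–1(3,5)=  → 9/18 unlike.
Row 3: 2(3,1)–1(3,2)≠ 2(3,1)–2(4,1)= 2(3,1)–1(4,2)≠ 1(3,2)–2(3,3)≠ 1(3,2)–1(4,2)= 1(3,2)–2(4,3)≠ 1(3,2)–2(4,1)≠ 2(3,3)–1(3,4)≠ 2(3,3)–2(4,3)= 2(3,3)–2(4,4)= 2(3,3)–1(4,2)≠ 1(3,4)–1(3,5)= 1(3,4)–2(4,4)≠ 1(3,4)–1(4,5)= 1(3,4)–2(4,3)≠ 1(3,5)–1(3,6)= 1(3,5)–1(4,5)= 1(3,5)–2(4,4)≠ 1(3,6)–1(4,5)=  → 10/19 unlike.
Row 4: 2(4,1)–1(4,2)≠ 1(4,2)–2(4,3)≠ 2(4,3)–2(4,4)= 2(4,4)–1(4,5)≠  → 3/4 unlike.
Total adjacent occupied pairs: 56; unlike-type pairs: 32.

32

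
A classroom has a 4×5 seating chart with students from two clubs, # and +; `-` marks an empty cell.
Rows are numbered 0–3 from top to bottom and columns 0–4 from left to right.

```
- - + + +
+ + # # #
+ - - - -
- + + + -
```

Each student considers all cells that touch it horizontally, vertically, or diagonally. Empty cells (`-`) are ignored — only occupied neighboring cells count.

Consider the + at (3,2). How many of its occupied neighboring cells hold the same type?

2

Occupied neighbors of (3,2): (3,1)=+, (3,3)=+.
Same type (+): 2 of 2.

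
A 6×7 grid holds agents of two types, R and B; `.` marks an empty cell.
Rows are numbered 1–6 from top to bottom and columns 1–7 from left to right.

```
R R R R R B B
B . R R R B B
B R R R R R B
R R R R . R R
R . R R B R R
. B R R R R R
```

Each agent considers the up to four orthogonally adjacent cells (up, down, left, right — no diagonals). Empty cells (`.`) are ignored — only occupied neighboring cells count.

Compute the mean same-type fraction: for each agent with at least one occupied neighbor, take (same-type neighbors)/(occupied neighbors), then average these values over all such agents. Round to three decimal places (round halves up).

0.779

(1,1)R 1/2
(1,2)R 2/2
(1,3)R 3/3
(1,4)R 3/3
(1,5)R 2/3
(1,6)B 2/3
(1,7)B 2/2
(2,1)B 1/2
(2,3)R 3/3
(2,4)R 4/4
(2,5)R 3/4
(2,6)B 2/4
(2,7)B 3/3
(3,1)B 1/3
(3,2)R 2/3
(3,3)R 4/4
(3,4)R 4/4
(3,5)R 3/3
(3,6)R 2/4
(3,7)B 1/3
(4,1)R 2/3
(4,2)R 3/3
(4,3)R 4/4
(4,4)R 3/3
(4,6)R 3/3
(4,7)R 2/3
(5,1)R 1/1
(5,3)R 3/3
(5,4)R 3/4
(5,5)B 0/3
(5,6)R 3/4
(5,7)R 3/3
(6,2)B 0/1
(6,3)R 2/3
(6,4)R 3/3
(6,5)R 2/3
(6,6)R 3/3
(6,7)R 2/2
Sum over 38 agents: 1/2 + 2/2 + 3/3 + 3/3 + 2/3 + 2/3 + 2/2 + 1/2 + 3/3 + 4/4 + 3/4 + 2/4 + 3/3 + 1/3 + 2/3 + 4/4 + 4/4 + 3/3 + 2/4 + 1/3 + 2/3 + 3/3 + 4/4 + 3/3 + 3/3 + 2/3 + 1/1 + 3/3 + 3/4 + 0/3 + 3/4 + 3/3 + 0/1 + 2/3 + 3/3 + 2/3 + 3/3 + 2/2 = 355/12; mean = 355/12 ÷ 38 = 355/456 = 0.778508… → 0.779.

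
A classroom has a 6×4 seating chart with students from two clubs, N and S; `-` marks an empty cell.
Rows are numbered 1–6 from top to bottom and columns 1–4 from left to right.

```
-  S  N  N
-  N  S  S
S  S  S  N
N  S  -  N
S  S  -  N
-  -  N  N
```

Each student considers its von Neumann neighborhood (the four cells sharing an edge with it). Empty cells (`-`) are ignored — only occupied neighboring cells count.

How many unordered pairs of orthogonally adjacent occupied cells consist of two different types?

11

Scan each occupied cell's neighbors to the right and below so each pair is counted once.
Row 1: S(1,2)–N(1,3)≠ S(1,2)–N(2,2)≠ N(1,3)–N(1,4)= N(1,3)–S(2,3)≠ N(1,4)–S(2,4)≠  → 4/5 unlike.
Row 2: N(2,2)–S(2,3)≠ N(2,2)–S(3,2)≠ S(2,3)–S(2,4)= S(2,3)–S(3,3)= S(2,4)–N(3,4)≠  → 3/5 unlike.
Row 3: S(3,1)–S(3,2)= S(3,1)–N(4,1)≠ S(3,2)–S(3,3)= S(3,2)–S(4,2)= S(3,3)–N(3,4)≠ N(3,4)–N(4,4)=  → 2/6 unlike.
Row 4: N(4,1)–S(4,2)≠ N(4,1)–S(5,1)≠ S(4,2)–S(5,2)= N(4,4)–N(5,4)=  → 2/4 unlike.
Row 5: S(5,1)–S(5,2)= N(5,4)–N(6,4)=  → 0/2 unlike.
Row 6: N(6,3)–N(6,4)=  → 0/1 unlike.
Total adjacent occupied pairs: 23; unlike-type pairs: 11.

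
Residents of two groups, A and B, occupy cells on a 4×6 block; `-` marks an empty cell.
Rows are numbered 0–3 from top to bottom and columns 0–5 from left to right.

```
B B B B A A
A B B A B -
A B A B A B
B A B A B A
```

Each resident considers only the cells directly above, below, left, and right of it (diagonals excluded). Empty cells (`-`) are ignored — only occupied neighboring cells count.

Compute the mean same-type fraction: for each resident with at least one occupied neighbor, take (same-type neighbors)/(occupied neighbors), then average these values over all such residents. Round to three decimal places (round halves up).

Row 0: (0,0)B 1/2 · (0,1)B 3/3 · (0,2)B 3/3 · (0,3)B 1/3 · (0,4)A 1/3 · (0,5)A 1/1
Row 1: (1,0)A 1/3 · (1,1)B 3/4 · (1,2)B 2/4 · (1,3)A 0/4 · (1,4)B 0/3
Row 2: (2,0)A 1/3 · (2,1)B 1/4 · (2,2)A 0/4 · (2,3)B 0/4 · (2,4)A 0/4 · (2,5)B 0/2
Row 3: (3,0)B 0/2 · (3,1)A 0/3 · (3,2)B 0/3 · (3,3)A 0/3 · (3,4)B 0/3 · (3,5)A 0/2
Sum over 23 residents: 1/2 + 3/3 + 3/3 + 1/3 + 1/3 + 1/1 + 1/3 + 3/4 + 2/4 + 0/4 + 0/3 + 1/3 + 1/4 + 0/4 + 0/4 + 0/4 + 0/2 + 0/2 + 0/3 + 0/3 + 0/3 + 0/3 + 0/2 = 19/3; mean = 19/3 ÷ 23 = 19/69 = 0.275362… → 0.275.

0.275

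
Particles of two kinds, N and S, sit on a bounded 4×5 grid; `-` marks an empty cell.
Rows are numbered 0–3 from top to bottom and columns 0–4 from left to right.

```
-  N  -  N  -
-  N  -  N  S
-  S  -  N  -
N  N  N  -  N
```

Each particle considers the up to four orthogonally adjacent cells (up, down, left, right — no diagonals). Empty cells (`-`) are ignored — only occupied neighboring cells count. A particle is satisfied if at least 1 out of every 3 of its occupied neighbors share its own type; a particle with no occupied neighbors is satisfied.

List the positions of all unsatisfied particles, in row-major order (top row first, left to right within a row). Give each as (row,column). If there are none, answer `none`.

(1,4), (2,1)

Row 0: (0,1)N 1/1 ✓ · (0,3)N 1/1 ✓
Row 1: (1,1)N 1/2 ✓ · (1,3)N 2/3 ✓ · (1,4)S 0/1 ✗
Row 2: (2,1)S 0/2 ✗ · (2,3)N 1/1 ✓
Row 3: (3,0)N 1/1 ✓ · (3,1)N 2/3 ✓ · (3,2)N 1/1 ✓ · (3,4)N 0/0 ✓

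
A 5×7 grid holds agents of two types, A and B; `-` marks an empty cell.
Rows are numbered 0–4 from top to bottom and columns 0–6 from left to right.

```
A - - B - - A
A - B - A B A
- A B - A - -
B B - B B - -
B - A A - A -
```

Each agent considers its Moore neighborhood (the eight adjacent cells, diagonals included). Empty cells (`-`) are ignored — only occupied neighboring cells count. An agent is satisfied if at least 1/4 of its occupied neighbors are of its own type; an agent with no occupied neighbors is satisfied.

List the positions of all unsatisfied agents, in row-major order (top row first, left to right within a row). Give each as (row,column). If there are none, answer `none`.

Row 0: (0,0)A 1/1 ok · (0,3)B 1/2 ok · (0,6)A 1/2 ok
Row 1: (1,0)A 2/2 ok · (1,2)B 2/3 ok · (1,4)A 1/3 ok · (1,5)B 0/4 unhappy · (1,6)A 1/2 ok
Row 2: (2,1)A 1/5 unhappy · (2,2)B 3/4 ok · (2,4)A 1/4 ok
Row 3: (3,0)B 2/3 ok · (3,1)B 3/5 ok · (3,3)B 2/5 ok · (3,4)B 1/4 ok
Row 4: (4,0)B 2/2 ok · (4,2)A 1/3 ok · (4,3)A 1/3 ok · (4,5)A 0/1 unhappy

(1,5), (2,1), (4,5)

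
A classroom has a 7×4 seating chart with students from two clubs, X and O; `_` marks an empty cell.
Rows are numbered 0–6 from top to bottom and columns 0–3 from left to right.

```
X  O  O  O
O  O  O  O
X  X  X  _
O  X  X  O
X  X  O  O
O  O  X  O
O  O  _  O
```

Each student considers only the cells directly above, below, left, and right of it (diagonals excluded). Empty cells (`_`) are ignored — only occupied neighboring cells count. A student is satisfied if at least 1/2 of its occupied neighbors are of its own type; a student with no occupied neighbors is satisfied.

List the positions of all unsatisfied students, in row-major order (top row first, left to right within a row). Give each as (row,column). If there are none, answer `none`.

Row 0: (0,0)X 0/2 not · (0,1)O 2/3 satisfied · (0,2)O 3/3 satisfied · (0,3)O 2/2 satisfied
Row 1: (1,0)O 1/3 not · (1,1)O 3/4 satisfied · (1,2)O 3/4 satisfied · (1,3)O 2/2 satisfied
Row 2: (2,0)X 1/3 not · (2,1)X 3/4 satisfied · (2,2)X 2/3 satisfied
Row 3: (3,0)O 0/3 not · (3,1)X 3/4 satisfied · (3,2)X 2/4 satisfied · (3,3)O 1/2 satisfied
Row 4: (4,0)X 1/3 not · (4,1)X 2/4 satisfied · (4,2)O 1/4 not · (4,3)O 3/3 satisfied
Row 5: (5,0)O 2/3 satisfied · (5,1)O 2/4 satisfied · (5,2)X 0/3 not · (5,3)O 2/3 satisfied
Row 6: (6,0)O 2/2 satisfied · (6,1)O 2/2 satisfied · (6,3)O 1/1 satisfied

(0,0), (1,0), (2,0), (3,0), (4,0), (4,2), (5,2)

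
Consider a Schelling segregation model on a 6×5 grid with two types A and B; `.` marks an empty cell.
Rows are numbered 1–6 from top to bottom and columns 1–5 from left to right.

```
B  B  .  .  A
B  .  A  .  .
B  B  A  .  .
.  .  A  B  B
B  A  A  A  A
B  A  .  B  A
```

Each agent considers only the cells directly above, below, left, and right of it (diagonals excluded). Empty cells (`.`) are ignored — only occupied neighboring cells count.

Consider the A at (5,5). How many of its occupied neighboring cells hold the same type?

Occupied neighbors of (5,5): (4,5)=B, (6,5)=A, (5,4)=A.
Same type (A): 2 of 3.

2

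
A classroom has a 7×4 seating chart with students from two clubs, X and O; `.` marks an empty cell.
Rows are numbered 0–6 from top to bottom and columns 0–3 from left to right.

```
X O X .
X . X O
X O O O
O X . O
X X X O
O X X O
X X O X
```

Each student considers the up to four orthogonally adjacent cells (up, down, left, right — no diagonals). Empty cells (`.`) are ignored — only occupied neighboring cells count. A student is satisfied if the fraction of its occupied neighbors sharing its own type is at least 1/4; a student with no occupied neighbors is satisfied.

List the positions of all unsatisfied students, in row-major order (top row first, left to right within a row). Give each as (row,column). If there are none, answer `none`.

(0,1), (3,0), (5,0), (6,2), (6,3)

(0,0)X 1/2 ok
(0,1)O 0/2 unhappy
(0,2)X 1/2 ok
(1,0)X 2/2 ok
(1,2)X 1/3 ok
(1,3)O 1/2 ok
(2,0)X 1/3 ok
(2,1)O 1/3 ok
(2,2)O 2/3 ok
(2,3)O 3/3 ok
(3,0)O 0/3 unhappy
(3,1)X 1/3 ok
(3,3)O 2/2 ok
(4,0)X 1/3 ok
(4,1)X 4/4 ok
(4,2)X 2/3 ok
(4,3)O 2/3 ok
(5,0)O 0/3 unhappy
(5,1)X 3/4 ok
(5,2)X 2/4 ok
(5,3)O 1/3 ok
(6,0)X 1/2 ok
(6,1)X 2/3 ok
(6,2)O 0/3 unhappy
(6,3)X 0/2 unhappy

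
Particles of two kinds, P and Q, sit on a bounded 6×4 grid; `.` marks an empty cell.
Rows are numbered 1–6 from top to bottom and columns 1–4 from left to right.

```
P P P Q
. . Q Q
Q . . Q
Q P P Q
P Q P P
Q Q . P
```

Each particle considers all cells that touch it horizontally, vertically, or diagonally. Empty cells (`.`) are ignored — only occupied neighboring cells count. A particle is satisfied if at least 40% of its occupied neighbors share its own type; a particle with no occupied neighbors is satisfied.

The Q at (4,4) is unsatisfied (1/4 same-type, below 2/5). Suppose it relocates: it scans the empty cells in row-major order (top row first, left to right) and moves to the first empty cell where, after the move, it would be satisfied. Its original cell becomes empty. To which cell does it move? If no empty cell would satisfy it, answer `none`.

Vacating (4,4). Empty cells in order:
  (2,1): 1/3 same-type → still unsatisfied.
  (2,2): 2/5 same-type → satisfied — stop here.

(2,2)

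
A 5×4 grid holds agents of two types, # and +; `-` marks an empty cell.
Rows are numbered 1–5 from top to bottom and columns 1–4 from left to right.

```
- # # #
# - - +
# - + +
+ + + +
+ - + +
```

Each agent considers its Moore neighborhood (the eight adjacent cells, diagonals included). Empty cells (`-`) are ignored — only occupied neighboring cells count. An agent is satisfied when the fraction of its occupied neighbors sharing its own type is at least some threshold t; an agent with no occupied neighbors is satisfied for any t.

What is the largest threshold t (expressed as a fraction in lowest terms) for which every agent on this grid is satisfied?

1/3

(1,2)# 2/2
(1,3)# 2/3
(1,4)# 1/2
(2,1)# 2/2
(2,4)+ 2/4
(3,1)# 1/3
(3,3)+ 5/5
(3,4)+ 4/4
(4,1)+ 2/3
(4,2)+ 5/6
(4,3)+ 6/6
(4,4)+ 5/5
(5,1)+ 2/2
(5,3)+ 4/4
(5,4)+ 3/3
The smallest same-type fraction is 1/3 at (3,1), which reduces to 1/3. Any threshold above that leaves this agent unsatisfied.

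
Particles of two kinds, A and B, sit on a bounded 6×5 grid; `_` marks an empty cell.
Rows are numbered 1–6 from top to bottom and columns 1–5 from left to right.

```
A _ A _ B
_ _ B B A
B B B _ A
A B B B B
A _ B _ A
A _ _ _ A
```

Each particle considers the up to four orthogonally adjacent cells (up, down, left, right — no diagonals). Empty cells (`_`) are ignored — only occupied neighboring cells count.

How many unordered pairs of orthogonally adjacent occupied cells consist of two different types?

7

Scan each occupied cell's neighbors to the right and below so each pair is counted once.
From row 1: 2 unlike of 2 pairs (running 2/2).
From row 2: 1 unlike of 4 pairs (running 3/6).
From row 3: 2 unlike of 6 pairs (running 5/12).
From row 4: 2 unlike of 7 pairs (running 7/19).
From row 5: 0 unlike of 2 pairs (running 7/21).
Total adjacent occupied pairs: 21; unlike-type pairs: 7.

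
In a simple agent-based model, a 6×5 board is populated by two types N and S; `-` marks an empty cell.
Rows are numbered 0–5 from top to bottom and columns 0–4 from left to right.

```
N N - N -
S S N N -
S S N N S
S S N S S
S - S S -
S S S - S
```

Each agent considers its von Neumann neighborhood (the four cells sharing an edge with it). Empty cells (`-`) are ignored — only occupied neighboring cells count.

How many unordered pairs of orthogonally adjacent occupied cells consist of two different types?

Scan each occupied cell's neighbors to the right and below so each pair is counted once.
Row 0: N(0,0)–N(0,1)= N(0,0)–S(1,0)≠ N(0,1)–S(1,1)≠ N(0,3)–N(1,3)=  → 2/4 unlike.
Row 1: S(1,0)–S(1,1)= S(1,0)–S(2,0)= S(1,1)–N(1,2)≠ S(1,1)–S(2,1)= N(1,2)–N(1,3)= N(1,2)–N(2,2)= N(1,3)–N(2,3)=  → 1/7 unlike.
Row 2: S(2,0)–S(2,1)= S(2,0)–S(3,0)= S(2,1)–N(2,2)≠ S(2,1)–S(3,1)= N(2,2)–N(2,3)= N(2,2)–N(3,2)= N(2,3)–S(2,4)≠ N(2,3)–S(3,3)≠ S(2,4)–S(3,4)=  → 3/9 unlike.
Row 3: S(3,0)–S(3,1)= S(3,0)–S(4,0)= S(3,1)–N(3,2)≠ N(3,2)–S(3,3)≠ N(3,2)–S(4,2)≠ S(3,3)–S(3,4)= S(3,3)–S(4,3)=  → 3/7 unlike.
Row 4: S(4,0)–S(5,0)= S(4,2)–S(4,3)= S(4,2)–S(5,2)=  → 0/3 unlike.
Row 5: S(5,0)–S(5,1)= S(5,1)–S(5,2)=  → 0/2 unlike.
Total adjacent occupied pairs: 32; unlike-type pairs: 9.

9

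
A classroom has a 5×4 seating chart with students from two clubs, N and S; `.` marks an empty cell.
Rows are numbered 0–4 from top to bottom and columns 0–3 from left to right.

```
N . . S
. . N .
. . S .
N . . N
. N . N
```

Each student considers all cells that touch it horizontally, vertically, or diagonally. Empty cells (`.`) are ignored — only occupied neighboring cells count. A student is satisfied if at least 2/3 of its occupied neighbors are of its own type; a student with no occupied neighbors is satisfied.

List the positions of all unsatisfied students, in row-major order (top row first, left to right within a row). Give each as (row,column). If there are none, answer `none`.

Row 0: (0,0)N 0/0 satisfied · (0,3)S 0/1 not
Row 1: (1,2)N 0/2 not
Row 2: (2,2)S 0/2 not
Row 3: (3,0)N 1/1 satisfied · (3,3)N 1/2 not
Row 4: (4,1)N 1/1 satisfied · (4,3)N 1/1 satisfied

(0,3), (1,2), (2,2), (3,3)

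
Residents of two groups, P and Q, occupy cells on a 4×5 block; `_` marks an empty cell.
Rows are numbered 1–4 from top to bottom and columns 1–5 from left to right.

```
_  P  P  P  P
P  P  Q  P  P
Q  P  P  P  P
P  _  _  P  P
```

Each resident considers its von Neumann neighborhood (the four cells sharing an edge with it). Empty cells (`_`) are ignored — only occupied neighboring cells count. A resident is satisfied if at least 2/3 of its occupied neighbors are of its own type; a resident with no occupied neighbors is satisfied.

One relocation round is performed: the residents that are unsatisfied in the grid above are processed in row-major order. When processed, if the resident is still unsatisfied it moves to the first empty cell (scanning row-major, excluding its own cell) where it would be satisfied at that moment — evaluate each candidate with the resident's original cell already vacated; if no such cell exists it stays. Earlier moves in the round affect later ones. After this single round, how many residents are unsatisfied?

Initially unsatisfied (in order): (2,1), (2,3), (3,1), (4,1).
  (2,1) → (1,1).
  (2,3): no empty cell satisfies it; stays.
  (3,1): no empty cell satisfies it; stays.
  (4,1) → (2,1).
Resulting grid:
P P P P P
P P Q P P
Q P P P P
_ _ _ P P
Unsatisfied now: (2,3), (3,1).

2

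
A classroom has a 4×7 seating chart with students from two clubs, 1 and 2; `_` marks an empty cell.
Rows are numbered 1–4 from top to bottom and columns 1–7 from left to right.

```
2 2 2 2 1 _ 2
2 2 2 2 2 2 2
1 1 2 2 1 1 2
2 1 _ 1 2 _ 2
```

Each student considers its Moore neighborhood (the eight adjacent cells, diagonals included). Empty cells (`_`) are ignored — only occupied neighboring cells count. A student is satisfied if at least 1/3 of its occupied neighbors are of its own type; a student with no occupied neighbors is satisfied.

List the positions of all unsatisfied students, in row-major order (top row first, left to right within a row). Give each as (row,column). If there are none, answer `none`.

Row 1: (1,1)2 3/3 satisfied · (1,2)2 5/5 satisfied · (1,3)2 5/5 satisfied · (1,4)2 4/5 satisfied · (1,5)1 0/4 not · (1,7)2 2/2 satisfied
Row 2: (2,1)2 3/5 satisfied · (2,2)2 6/8 satisfied · (2,3)2 7/8 satisfied · (2,4)2 6/8 satisfied · (2,5)2 4/7 satisfied · (2,6)2 4/7 satisfied · (2,7)2 3/4 satisfied
Row 3: (3,1)1 2/5 satisfied · (3,2)1 2/7 not · (3,3)2 4/7 satisfied · (3,4)2 5/7 satisfied · (3,5)1 2/7 not · (3,6)1 1/7 not · (3,7)2 3/4 satisfied
Row 4: (4,1)2 0/3 not · (4,2)1 2/4 satisfied · (4,4)1 1/4 not · (4,5)2 1/4 not · (4,7)2 1/2 satisfied

(1,5), (3,2), (3,5), (3,6), (4,1), (4,4), (4,5)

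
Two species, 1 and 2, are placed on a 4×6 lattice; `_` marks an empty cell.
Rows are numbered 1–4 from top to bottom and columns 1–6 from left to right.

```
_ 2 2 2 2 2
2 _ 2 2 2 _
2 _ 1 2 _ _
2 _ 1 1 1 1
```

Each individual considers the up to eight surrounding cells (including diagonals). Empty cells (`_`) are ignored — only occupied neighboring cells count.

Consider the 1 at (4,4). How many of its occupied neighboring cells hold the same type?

Occupied neighbors of (4,4): (3,3)=1, (3,4)=2, (4,3)=1, (4,5)=1.
Same type (1): 3 of 4.

3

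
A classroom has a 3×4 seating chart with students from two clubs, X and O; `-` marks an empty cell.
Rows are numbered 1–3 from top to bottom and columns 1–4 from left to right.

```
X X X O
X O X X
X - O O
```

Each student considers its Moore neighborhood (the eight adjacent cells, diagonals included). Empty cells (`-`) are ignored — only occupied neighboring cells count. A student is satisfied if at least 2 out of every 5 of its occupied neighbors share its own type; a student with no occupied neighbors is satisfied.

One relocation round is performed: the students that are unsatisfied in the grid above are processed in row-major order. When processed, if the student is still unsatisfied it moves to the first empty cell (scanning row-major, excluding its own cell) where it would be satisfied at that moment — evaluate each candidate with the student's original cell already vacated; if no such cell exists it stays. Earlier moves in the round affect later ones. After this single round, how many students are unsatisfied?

Initially unsatisfied (in order): (1,4), (2,2), (3,4).
  (1,4) → (3,2).
  (2,2): no empty cell satisfies it; stays.
  (3,4): no empty cell satisfies it; stays.
Resulting grid:
X X X -
X O X X
X O O O
Unsatisfied now: (2,2), (3,1), (3,4).

3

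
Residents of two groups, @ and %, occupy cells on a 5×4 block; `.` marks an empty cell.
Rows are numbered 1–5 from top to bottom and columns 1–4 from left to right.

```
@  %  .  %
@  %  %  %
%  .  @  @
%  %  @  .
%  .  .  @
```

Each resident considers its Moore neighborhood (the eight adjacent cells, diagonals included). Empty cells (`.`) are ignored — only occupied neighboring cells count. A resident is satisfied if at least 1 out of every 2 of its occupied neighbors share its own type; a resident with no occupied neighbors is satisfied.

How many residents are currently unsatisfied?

Row 1: (1,1)@ 1/3 not · (1,2)% 2/4 satisfied · (1,4)% 2/2 satisfied
Row 2: (2,1)@ 1/4 not · (2,2)% 3/6 satisfied · (2,3)% 4/6 satisfied · (2,4)% 2/4 satisfied
Row 3: (3,1)% 3/4 satisfied · (3,3)@ 2/6 not · (3,4)@ 2/4 satisfied
Row 4: (4,1)% 3/3 satisfied · (4,2)% 3/5 satisfied · (4,3)@ 3/4 satisfied
Row 5: (5,1)% 2/2 satisfied · (5,4)@ 1/1 satisfied
Unsatisfied: (1,1), (2,1), (3,3) — 3 in total.

3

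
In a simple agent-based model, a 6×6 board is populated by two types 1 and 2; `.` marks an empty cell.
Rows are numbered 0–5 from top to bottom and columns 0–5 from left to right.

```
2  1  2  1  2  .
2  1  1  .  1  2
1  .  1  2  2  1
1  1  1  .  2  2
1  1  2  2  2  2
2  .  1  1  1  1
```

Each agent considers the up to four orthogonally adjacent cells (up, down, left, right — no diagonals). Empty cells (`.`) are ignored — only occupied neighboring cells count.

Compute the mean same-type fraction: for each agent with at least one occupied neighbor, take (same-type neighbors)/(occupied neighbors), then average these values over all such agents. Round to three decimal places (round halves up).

(0,0)2 1/2
(0,1)1 1/3
(0,2)2 0/3
(0,3)1 0/2
(0,4)2 0/2
(1,0)2 1/3
(1,1)1 2/3
(1,2)1 2/3
(1,4)1 0/3
(1,5)2 0/2
(2,0)1 1/2
(2,2)1 2/3
(2,3)2 1/2
(2,4)2 2/4
(2,5)1 0/3
(3,0)1 3/3
(3,1)1 3/3
(3,2)1 2/3
(3,4)2 3/3
(3,5)2 2/3
(4,0)1 2/3
(4,1)1 2/3
(4,2)2 1/4
(4,3)2 2/3
(4,4)2 3/4
(4,5)2 2/3
(5,0)2 0/1
(5,2)1 1/2
(5,3)1 2/3
(5,4)1 2/3
(5,5)1 1/2
Sum over 31 agents: 1/2 + 1/3 + 0/3 + 0/2 + 0/2 + 1/3 + 2/3 + 2/3 + 0/3 + 0/2 + 1/2 + 2/3 + 1/2 + 2/4 + 0/3 + 3/3 + 3/3 + 2/3 + 3/3 + 2/3 + 2/3 + 2/3 + 1/4 + 2/3 + 3/4 + 2/3 + 0/1 + 1/2 + 2/3 + 2/3 + 1/2 = 15; mean = 15 ÷ 31 = 15/31 = 0.483870… → 0.484.

0.484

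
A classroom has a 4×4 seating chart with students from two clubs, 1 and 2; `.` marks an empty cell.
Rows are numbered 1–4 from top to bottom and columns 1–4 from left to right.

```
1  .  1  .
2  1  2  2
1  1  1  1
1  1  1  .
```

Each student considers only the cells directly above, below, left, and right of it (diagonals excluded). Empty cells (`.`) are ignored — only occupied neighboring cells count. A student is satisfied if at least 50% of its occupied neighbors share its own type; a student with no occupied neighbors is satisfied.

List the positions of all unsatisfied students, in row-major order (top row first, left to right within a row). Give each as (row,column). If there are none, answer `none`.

Row 1: (1,1)1 0/1 unhappy · (1,3)1 0/1 unhappy
Row 2: (2,1)2 0/3 unhappy · (2,2)1 1/3 unhappy · (2,3)2 1/4 unhappy · (2,4)2 1/2 ok
Row 3: (3,1)1 2/3 ok · (3,2)1 4/4 ok · (3,3)1 3/4 ok · (3,4)1 1/2 ok
Row 4: (4,1)1 2/2 ok · (4,2)1 3/3 ok · (4,3)1 2/2 ok

(1,1), (1,3), (2,1), (2,2), (2,3)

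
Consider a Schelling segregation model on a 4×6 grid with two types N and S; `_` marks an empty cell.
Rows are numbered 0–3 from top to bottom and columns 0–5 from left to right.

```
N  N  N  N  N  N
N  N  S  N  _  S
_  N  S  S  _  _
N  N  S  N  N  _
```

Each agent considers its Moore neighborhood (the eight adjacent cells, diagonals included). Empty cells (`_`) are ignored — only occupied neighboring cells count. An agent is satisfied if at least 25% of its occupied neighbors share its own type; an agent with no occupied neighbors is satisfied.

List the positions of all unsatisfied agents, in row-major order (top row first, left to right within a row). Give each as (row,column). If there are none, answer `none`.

(1,5)

Row 0: (0,0)N 3/3 ok · (0,1)N 4/5 ok · (0,2)N 4/5 ok · (0,3)N 3/4 ok · (0,4)N 3/4 ok · (0,5)N 1/2 ok
Row 1: (1,0)N 4/4 ok · (1,1)N 5/7 ok · (1,2)S 2/8 ok · (1,3)N 3/6 ok · (1,5)S 0/2 unhappy
Row 2: (2,1)N 4/7 ok · (2,2)S 3/8 ok · (2,3)S 3/6 ok
Row 3: (3,0)N 2/2 ok · (3,1)N 2/4 ok · (3,2)S 2/5 ok · (3,3)N 1/4 ok · (3,4)N 1/2 ok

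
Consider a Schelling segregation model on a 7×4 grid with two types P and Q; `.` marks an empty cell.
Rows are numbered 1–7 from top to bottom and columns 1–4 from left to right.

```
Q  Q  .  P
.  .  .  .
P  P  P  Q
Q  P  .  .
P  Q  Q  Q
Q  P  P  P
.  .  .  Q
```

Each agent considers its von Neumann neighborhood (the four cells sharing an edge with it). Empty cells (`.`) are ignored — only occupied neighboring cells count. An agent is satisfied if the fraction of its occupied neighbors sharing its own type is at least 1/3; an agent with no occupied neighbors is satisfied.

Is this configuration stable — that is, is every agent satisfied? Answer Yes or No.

No

(1,1)Q 1/1 ✓
(1,2)Q 1/1 ✓
(1,4)P 0/0 ✓
(3,1)P 1/2 ✓
(3,2)P 3/3 ✓
(3,3)P 1/2 ✓
(3,4)Q 0/1 ✗
(4,1)Q 0/3 ✗
(4,2)P 1/3 ✓
(5,1)P 0/3 ✗
(5,2)Q 1/4 ✗
(5,3)Q 2/3 ✓
(5,4)Q 1/2 ✓
(6,1)Q 0/2 ✗
(6,2)P 1/3 ✓
(6,3)P 2/3 ✓
(6,4)P 1/3 ✓
(7,4)Q 0/1 ✗
For instance (3,4) has only 0/1 same-type neighbors, below 1/3.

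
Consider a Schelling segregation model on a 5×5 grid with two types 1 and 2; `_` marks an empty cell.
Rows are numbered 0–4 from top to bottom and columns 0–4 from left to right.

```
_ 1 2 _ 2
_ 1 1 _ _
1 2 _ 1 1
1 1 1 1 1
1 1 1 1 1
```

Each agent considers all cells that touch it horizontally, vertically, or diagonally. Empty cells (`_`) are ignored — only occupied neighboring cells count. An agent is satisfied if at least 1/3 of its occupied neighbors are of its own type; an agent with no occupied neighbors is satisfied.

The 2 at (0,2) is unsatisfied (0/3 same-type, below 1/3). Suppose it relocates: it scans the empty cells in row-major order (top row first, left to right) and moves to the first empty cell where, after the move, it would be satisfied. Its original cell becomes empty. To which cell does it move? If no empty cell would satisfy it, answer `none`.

(0,3)

Vacating (0,2). Empty cells in order:
  (0,0): 0/2 same-type → still unsatisfied.
  (0,3): 1/2 same-type → satisfied — stop here.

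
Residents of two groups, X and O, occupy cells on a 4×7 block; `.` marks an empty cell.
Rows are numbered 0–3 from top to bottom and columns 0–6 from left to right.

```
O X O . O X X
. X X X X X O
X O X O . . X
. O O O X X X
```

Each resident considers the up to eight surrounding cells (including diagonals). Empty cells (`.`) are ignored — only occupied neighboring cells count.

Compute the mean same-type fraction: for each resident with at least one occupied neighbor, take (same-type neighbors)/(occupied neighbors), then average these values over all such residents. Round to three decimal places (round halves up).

(0,0)O 0/2
(0,1)X 2/4
(0,2)O 0/4
(0,4)O 0/4
(0,5)X 3/5
(0,6)X 2/3
(1,1)X 4/7
(1,2)X 4/7
(1,3)X 3/6
(1,4)X 3/5
(1,5)X 4/6
(1,6)O 0/4
(2,0)X 1/3
(2,1)O 2/6
(2,2)X 3/8
(2,3)O 2/7
(2,6)X 3/4
(3,1)O 2/4
(3,2)O 4/5
(3,3)O 2/4
(3,4)X 1/3
(3,5)X 3/3
(3,6)X 2/2
Sum over 23 residents: 0/2 + 2/4 + 0/4 + 0/4 + 3/5 + 2/3 + 4/7 + 4/7 + 3/6 + 3/5 + 4/6 + 0/4 + 1/3 + 2/6 + 3/8 + 2/7 + 3/4 + 2/4 + 4/5 + 2/4 + 1/3 + 3/3 + 2/2 = 1829/168; mean = 1829/168 ÷ 23 = 1829/3864 = 0.473343… → 0.473.

0.473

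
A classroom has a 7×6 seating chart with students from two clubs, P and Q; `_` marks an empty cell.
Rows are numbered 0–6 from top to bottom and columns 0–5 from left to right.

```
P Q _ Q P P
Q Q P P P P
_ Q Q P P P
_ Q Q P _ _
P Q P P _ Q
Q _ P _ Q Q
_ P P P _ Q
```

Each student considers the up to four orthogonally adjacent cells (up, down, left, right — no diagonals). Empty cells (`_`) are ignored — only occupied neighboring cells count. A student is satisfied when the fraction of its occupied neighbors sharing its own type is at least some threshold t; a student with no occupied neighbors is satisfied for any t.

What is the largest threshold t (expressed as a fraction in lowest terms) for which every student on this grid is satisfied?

0/1

(0,0)P 0/2
(0,1)Q 1/2
(0,3)Q 0/2
(0,4)P 2/3
(0,5)P 2/2
(1,0)Q 1/2
(1,1)Q 3/4
(1,2)P 1/3
(1,3)P 3/4
(1,4)P 4/4
(1,5)P 3/3
(2,1)Q 3/3
(2,2)Q 2/4
(2,3)P 3/4
(2,4)P 3/3
(2,5)P 2/2
(3,1)Q 3/3
(3,2)Q 2/4
(3,3)P 2/3
(4,0)P 0/2
(4,1)Q 1/3
(4,2)P 2/4
(4,3)P 2/2
(4,5)Q 1/1
(5,0)Q 0/1
(5,2)P 2/2
(5,4)Q 1/1
(5,5)Q 3/3
(6,1)P 1/1
(6,2)P 3/3
(6,3)P 1/1
(6,5)Q 1/1
The smallest same-type fraction is 0/2 at (0,0), which reduces to 0/1. Any threshold above that leaves this student unsatisfied.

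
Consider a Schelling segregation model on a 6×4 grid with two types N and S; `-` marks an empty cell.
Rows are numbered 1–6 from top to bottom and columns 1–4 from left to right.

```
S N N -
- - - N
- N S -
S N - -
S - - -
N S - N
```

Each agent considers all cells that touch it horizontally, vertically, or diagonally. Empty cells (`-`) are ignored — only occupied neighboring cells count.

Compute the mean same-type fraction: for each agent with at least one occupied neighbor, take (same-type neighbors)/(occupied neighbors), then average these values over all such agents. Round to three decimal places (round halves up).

(1,1)S 0/1
(1,2)N 1/2
(1,3)N 2/2
(2,4)N 1/2
(3,2)N 1/3
(3,3)S 0/3
(4,1)S 1/3
(4,2)N 1/4
(5,1)S 2/4
(6,1)N 0/2
(6,2)S 1/2
(6,4)N — no occupied neighbors
Sum over 11 agents: 0/1 + 1/2 + 2/2 + 1/2 + 1/3 + 0/3 + 1/3 + 1/4 + 2/4 + 0/2 + 1/2 = 47/12; mean = 47/12 ÷ 11 = 47/132 = 0.356060… → 0.356.

0.356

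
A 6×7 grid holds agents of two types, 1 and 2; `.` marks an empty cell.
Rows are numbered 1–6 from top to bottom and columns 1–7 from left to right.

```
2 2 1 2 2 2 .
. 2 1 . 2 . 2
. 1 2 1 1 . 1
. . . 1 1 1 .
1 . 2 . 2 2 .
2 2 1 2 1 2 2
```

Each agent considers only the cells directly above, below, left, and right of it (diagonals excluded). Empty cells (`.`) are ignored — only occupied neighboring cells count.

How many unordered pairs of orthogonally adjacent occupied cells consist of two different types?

Scan each occupied cell's neighbors to the right and below so each pair is counted once.
From row 1: 2 unlike of 8 pairs (running 2/8).
From row 2: 5 unlike of 5 pairs (running 7/13).
From row 3: 2 unlike of 5 pairs (running 9/18).
From row 4: 2 unlike of 4 pairs (running 11/22).
From row 5: 3 unlike of 5 pairs (running 14/27).
From row 6: 4 unlike of 6 pairs (running 18/33).
Total adjacent occupied pairs: 33; unlike-type pairs: 18.

18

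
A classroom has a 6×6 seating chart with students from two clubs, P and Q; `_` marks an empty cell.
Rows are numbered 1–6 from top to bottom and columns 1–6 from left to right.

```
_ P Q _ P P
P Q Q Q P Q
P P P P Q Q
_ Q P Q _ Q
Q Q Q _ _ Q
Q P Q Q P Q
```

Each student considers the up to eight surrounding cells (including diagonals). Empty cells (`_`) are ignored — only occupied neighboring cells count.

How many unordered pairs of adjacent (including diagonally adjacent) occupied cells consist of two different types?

Scan each occupied cell's neighbors to the right and below (and the two forward diagonals) so each pair is counted once.
Row 1: P(1,2)–Q(1,3)≠ P(1,2)–Q(2,2)≠ P(1,2)–Q(2,3)≠ P(1,2)–P(2,1)= Q(1,3)–Q(2,3)= Q(1,3)–Q(2,4)= Q(1,3)–Q(2,2)= P(1,5)–P(1,6)= P(1,5)–P(2,5)= P(1,5)–Q(2,6)≠ P(1,5)–Q(2,4)≠ P(1,6)–Q(2,6)≠ P(1,6)–P(2,5)=  → 6/13 unlike.
Row 2: P(2,1)–Q(2,2)≠ P(2,1)–P(3,1)= P(2,1)–P(3,2)= Q(2,2)–Q(2,3)= Q(2,2)–P(3,2)≠ Q(2,2)–P(3,3)≠ Q(2,2)–P(3,1)≠ Q(2,3)–Q(2,4)= Q(2,3)–P(3,3)≠ Q(2,3)–P(3,4)≠ Q(2,3)–P(3,2)≠ Q(2,4)–P(2,5)≠ Q(2,4)–P(3,4)≠ Q(2,4)–Q(3,5)= Q(2,4)–P(3,3)≠ P(2,5)–Q(2,6)≠ P(2,5)–Q(3,5)≠ P(2,5)–Q(3,6)≠ P(2,5)–P(3,4)= Q(2,6)–Q(3,6)= Q(2,6)–Q(3,5)=  → 13/21 unlike.
Row 3: P(3,1)–P(3,2)= P(3,1)–Q(4,2)≠ P(3,2)–P(3,3)= P(3,2)–Q(4,2)≠ P(3,2)–P(4,3)= P(3,3)–P(3,4)= P(3,3)–P(4,3)= P(3,3)–Q(4,4)≠ P(3,3)–Q(4,2)≠ P(3,4)–Q(3,5)≠ P(3,4)–Q(4,4)≠ P(3,4)–P(4,3)= Q(3,5)–Q(3,6)= Q(3,5)–Q(4,6)= Q(3,5)–Q(4,4)= Q(3,6)–Q(4,6)=  → 6/16 unlike.
Row 4: Q(4,2)–P(4,3)≠ Q(4,2)–Q(5,2)= Q(4,2)–Q(5,3)= Q(4,2)–Q(5,1)= P(4,3)–Q(4,4)≠ P(4,3)–Q(5,3)≠ P(4,3)–Q(5,2)≠ Q(4,4)–Q(5,3)= Q(4,6)–Q(5,6)=  → 4/9 unlike.
Row 5: Q(5,1)–Q(5,2)= Q(5,1)–Q(6,1)= Q(5,1)–P(6,2)≠ Q(5,2)–Q(5,3)= Q(5,2)–P(6,2)≠ Q(5,2)–Q(6,3)= Q(5,2)–Q(6,1)= Q(5,3)–Q(6,3)= Q(5,3)–Q(6,4)= Q(5,3)–P(6,2)≠ Q(5,6)–Q(6,6)= Q(5,6)–P(6,5)≠  → 4/12 unlike.
Row 6: Q(6,1)–P(6,2)≠ P(6,2)–Q(6,3)≠ Q(6,3)–Q(6,4)= Q(6,4)–P(6,5)≠ P(6,5)–Q(6,6)≠  → 4/5 unlike.
Total adjacent occupied pairs: 76; unlike-type pairs: 37.

37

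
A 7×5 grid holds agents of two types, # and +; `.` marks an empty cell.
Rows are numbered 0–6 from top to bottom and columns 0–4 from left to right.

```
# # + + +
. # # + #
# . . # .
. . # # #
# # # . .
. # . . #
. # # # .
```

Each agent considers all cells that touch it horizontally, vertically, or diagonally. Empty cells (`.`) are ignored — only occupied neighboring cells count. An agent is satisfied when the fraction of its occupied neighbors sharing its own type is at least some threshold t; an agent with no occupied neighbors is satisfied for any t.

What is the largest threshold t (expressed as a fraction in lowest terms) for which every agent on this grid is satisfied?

(0,0)# 2/2
(0,1)# 3/4
(0,2)+ 2/5
(0,3)+ 3/5
(0,4)+ 2/3
(1,1)# 4/5
(1,2)# 3/6
(1,3)+ 3/6
(1,4)# 1/4
(2,0)# 1/1
(2,3)# 5/6
(3,2)# 4/4
(3,3)# 4/4
(3,4)# 2/2
(4,0)# 2/2
(4,1)# 4/4
(4,2)# 4/4
(5,1)# 5/5
(5,4)# 1/1
(6,1)# 2/2
(6,2)# 3/3
(6,3)# 2/2
The smallest same-type fraction is 1/4 at (1,4), which reduces to 1/4. Any threshold above that leaves this agent unsatisfied.

1/4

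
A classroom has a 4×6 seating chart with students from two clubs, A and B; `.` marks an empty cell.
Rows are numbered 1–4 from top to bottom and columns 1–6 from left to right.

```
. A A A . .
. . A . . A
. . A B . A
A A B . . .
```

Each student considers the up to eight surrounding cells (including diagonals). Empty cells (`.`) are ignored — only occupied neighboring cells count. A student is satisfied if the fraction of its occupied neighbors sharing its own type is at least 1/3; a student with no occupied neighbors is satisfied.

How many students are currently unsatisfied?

0

(1,2)A 2/2 ✓
(1,3)A 3/3 ✓
(1,4)A 2/2 ✓
(2,3)A 4/5 ✓
(2,6)A 1/1 ✓
(3,3)A 2/4 ✓
(3,4)B 1/3 ✓
(3,6)A 1/1 ✓
(4,1)A 1/1 ✓
(4,2)A 2/3 ✓
(4,3)B 1/3 ✓
Every one meets the threshold.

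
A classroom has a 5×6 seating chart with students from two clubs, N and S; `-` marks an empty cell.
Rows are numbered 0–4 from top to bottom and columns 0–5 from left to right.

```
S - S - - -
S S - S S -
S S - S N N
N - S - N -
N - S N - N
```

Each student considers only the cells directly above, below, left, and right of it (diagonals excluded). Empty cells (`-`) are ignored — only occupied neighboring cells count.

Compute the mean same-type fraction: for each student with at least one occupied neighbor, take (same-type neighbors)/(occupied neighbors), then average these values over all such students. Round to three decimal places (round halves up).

Row 0: (0,0)S 1/1 · (0,2)S — no occupied neighbors
Row 1: (1,0)S 3/3 · (1,1)S 2/2 · (1,3)S 2/2 · (1,4)S 1/2
Row 2: (2,0)S 2/3 · (2,1)S 2/2 · (2,3)S 1/2 · (2,4)N 2/4 · (2,5)N 1/1
Row 3: (3,0)N 1/2 · (3,2)S 1/1 · (3,4)N 1/1
Row 4: (4,0)N 1/1 · (4,2)S 1/2 · (4,3)N 0/1 · (4,5)N — no occupied neighbors
Sum over 16 students: 1/1 + 3/3 + 2/2 + 2/2 + 1/2 + 2/3 + 2/2 + 1/2 + 2/4 + 1/1 + 1/2 + 1/1 + 1/1 + 1/1 + 1/2 + 0/1 = 73/6; mean = 73/6 ÷ 16 = 73/96 = 0.760416… → 0.760.

0.760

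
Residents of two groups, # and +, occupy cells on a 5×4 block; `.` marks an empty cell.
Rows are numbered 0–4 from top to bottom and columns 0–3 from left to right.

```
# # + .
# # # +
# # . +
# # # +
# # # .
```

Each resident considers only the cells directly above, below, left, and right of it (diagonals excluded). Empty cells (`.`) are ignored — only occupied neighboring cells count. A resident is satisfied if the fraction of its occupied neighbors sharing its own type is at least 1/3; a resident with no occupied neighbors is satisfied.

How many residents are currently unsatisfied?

Row 0: (0,0)# 2/2 ok · (0,1)# 2/3 ok · (0,2)+ 0/2 unhappy
Row 1: (1,0)# 3/3 ok · (1,1)# 4/4 ok · (1,2)# 1/3 ok · (1,3)+ 1/2 ok
Row 2: (2,0)# 3/3 ok · (2,1)# 3/3 ok · (2,3)+ 2/2 ok
Row 3: (3,0)# 3/3 ok · (3,1)# 4/4 ok · (3,2)# 2/3 ok · (3,3)+ 1/2 ok
Row 4: (4,0)# 2/2 ok · (4,1)# 3/3 ok · (4,2)# 2/2 ok
Unsatisfied: (0,2) — 1 in total.

1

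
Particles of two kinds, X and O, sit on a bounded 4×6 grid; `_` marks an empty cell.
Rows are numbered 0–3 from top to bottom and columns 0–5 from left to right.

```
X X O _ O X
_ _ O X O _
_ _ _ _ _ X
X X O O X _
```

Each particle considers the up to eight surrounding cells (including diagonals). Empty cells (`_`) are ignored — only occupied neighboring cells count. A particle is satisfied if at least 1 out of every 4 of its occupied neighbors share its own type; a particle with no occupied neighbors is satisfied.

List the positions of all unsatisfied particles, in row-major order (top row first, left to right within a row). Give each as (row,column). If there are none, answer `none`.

(0,5), (1,3)

(0,0)X 1/1 satisfied
(0,1)X 1/3 satisfied
(0,2)O 1/3 satisfied
(0,4)O 1/3 satisfied
(0,5)X 0/2 not
(1,2)O 1/3 satisfied
(1,3)X 0/4 not
(1,4)O 1/4 satisfied
(2,5)X 1/2 satisfied
(3,0)X 1/1 satisfied
(3,1)X 1/2 satisfied
(3,2)O 1/2 satisfied
(3,3)O 1/2 satisfied
(3,4)X 1/2 satisfied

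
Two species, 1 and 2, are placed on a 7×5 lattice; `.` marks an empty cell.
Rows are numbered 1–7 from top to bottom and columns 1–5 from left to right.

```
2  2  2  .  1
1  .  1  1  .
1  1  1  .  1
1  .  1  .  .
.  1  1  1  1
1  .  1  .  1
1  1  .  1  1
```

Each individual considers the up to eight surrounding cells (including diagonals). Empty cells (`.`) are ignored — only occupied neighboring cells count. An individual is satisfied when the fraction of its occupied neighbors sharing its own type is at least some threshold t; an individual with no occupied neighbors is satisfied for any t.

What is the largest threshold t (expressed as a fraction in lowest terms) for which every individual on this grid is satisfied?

Row 1: (1,1)2 1/2 · (1,2)2 2/4 · (1,3)2 1/3 · (1,5)1 1/1
Row 2: (2,1)1 2/4 · (2,3)1 3/5 · (2,4)1 4/5
Row 3: (3,1)1 3/3 · (3,2)1 6/6 · (3,3)1 4/4 · (3,5)1 1/1
Row 4: (4,1)1 3/3 · (4,3)1 5/5
Row 5: (5,2)1 5/5 · (5,3)1 4/4 · (5,4)1 5/5 · (5,5)1 2/2
Row 6: (6,1)1 3/3 · (6,3)1 5/5 · (6,5)1 4/4
Row 7: (7,1)1 2/2 · (7,2)1 3/3 · (7,4)1 3/3 · (7,5)1 2/2
The smallest same-type fraction is 1/3 at (1,3), which reduces to 1/3. Any threshold above that leaves this individual unsatisfied.

1/3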